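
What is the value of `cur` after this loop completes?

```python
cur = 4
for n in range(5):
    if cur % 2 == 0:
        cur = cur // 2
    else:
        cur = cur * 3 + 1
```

Collatz-style transformation from 4
`cur` takes the values: 4 → 2 → 1 → 4 → 2 → 1

Answer: 1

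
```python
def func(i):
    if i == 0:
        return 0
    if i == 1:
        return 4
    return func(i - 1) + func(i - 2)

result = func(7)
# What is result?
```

Build up from base cases: func(0)=0, func(1)=4, func(2)=4, func(3)=8, func(4)=12, func(5)=20, func(6)=32, ..., func(7)=52

Answer: 52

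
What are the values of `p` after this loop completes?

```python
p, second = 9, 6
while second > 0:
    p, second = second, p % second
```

GCD of 9 and 6
`p` takes the values: 9 → 6 → 3

Answer: 3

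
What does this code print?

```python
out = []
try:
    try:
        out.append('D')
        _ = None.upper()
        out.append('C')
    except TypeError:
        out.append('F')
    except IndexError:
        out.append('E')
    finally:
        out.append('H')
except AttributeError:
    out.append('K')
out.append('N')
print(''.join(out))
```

Execution trace: 'D' (try body) → 'H' (finally) → 'K' (outer except AttributeError) → 'N' (after the try/except). Output: DHKN

Answer: DHKN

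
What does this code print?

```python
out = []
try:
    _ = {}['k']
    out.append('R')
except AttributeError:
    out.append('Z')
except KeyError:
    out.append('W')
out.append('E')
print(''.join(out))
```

Execution trace: 'W' (except KeyError) → 'E' (after the try/except). Output: WE

Answer: WE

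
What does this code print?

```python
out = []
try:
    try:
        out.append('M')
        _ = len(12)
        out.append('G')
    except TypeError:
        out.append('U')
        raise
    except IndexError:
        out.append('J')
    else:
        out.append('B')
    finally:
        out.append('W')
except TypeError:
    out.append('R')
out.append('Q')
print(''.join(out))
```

Execution trace: 'M' (inner try body) → 'U' (inner except TypeError) → 'W' (inner finally) → 'R' (outer except TypeError) → 'Q' (after the try/except). Output: MUWRQ

Answer: MUWRQ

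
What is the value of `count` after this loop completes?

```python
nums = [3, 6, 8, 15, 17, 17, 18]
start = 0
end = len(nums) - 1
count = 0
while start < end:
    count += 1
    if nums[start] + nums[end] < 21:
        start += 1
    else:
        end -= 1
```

Steps to find pair summing to 21
`count` takes the values: 0 → 1 → 2 → 3 → 4 → 5 → 6

Answer: 6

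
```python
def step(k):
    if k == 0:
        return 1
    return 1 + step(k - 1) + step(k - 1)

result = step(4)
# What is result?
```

step(k) = 1 + 2·step(k-1), step(0)=1. Closed form: (1+1)·2^4 - 1 = 31.

Answer: 31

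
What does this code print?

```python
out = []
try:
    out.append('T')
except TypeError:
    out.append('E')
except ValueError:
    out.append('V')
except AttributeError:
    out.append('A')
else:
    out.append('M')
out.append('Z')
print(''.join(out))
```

Execution trace: 'T' (try body, no exception) → 'M' (else) → 'Z' (after the try/except). Output: TMZ

Answer: TMZ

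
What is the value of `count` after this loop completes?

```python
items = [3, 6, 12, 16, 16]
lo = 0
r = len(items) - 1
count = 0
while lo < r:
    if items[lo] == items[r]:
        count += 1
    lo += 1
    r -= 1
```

Count matching pairs from ends
`count` takes the values: 0

Answer: 0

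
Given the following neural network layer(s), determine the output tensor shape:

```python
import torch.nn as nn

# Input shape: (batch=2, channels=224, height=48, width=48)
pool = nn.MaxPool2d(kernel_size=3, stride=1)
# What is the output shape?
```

Input: (2, 224, 48, 48) -> Output: (2, 224, 46, 46)

Answer: (2, 224, 46, 46)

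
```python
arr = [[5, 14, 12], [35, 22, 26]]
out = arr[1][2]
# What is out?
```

Trace:
`arr = [[5, 14, 12], [35, 22, 26]]` → arr = [[5, 14, 12], [35, 22, 26]]
`out = arr[1][2]` → out = 26
So out = 26

Answer: 26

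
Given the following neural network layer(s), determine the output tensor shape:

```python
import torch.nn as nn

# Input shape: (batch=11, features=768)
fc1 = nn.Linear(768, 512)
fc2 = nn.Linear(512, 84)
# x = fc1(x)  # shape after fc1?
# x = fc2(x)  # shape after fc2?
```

Input: (11, 768) -> after fc1: (11, 512) -> Output: (11, 84)

Answer: (11, 84)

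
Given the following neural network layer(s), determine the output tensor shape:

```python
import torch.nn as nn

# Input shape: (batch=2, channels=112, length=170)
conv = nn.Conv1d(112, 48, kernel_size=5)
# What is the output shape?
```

Input: (2, 112, 170) -> Output: (2, 48, 166)

Answer: (2, 48, 166)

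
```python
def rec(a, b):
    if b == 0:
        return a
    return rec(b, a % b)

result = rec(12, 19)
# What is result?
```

rec(12, 19) -> rec(19, 12) -> rec(12, 7) -> rec(7, 5) -> rec(5, 2) -> rec(2, 1) -> rec(1, 0) -> 1

Answer: 1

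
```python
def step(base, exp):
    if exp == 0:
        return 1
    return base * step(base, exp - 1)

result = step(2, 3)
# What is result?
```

step(2, 3) = 2 * 2 * 2 = 8

Answer: 8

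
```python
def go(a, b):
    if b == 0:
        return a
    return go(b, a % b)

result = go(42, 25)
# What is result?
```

go(42, 25) -> go(25, 17) -> go(17, 8) -> go(8, 1) -> go(1, 0) -> 1

Answer: 1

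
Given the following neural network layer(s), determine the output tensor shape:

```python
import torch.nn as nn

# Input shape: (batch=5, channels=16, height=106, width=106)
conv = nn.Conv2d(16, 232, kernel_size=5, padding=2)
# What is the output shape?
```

Input: (5, 16, 106, 106) -> Output: (5, 232, 106, 106)

Answer: (5, 232, 106, 106)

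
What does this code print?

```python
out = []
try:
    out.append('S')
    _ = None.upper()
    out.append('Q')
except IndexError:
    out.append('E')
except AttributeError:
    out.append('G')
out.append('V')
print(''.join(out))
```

Execution trace: 'S' (try body) → 'G' (except AttributeError) → 'V' (after the try/except). Output: SGV

Answer: SGV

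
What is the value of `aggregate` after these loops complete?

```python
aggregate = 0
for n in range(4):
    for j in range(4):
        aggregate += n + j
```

Sum of all n+j for n,j in 4x4
`aggregate` takes the values: 0 → 1 → 3 → 6 → 7 → 9 → 12 → 16 → 18 → 21 → 25 → 30 → 33 → 37 → 42 → 48

Answer: 48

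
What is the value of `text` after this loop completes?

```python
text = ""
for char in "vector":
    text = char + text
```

Reverse 'vector'
`text` takes the values: "" → "v" → "ev" → "cev" → "tcev" → "otcev" → "rotcev"

Answer: "rotcev"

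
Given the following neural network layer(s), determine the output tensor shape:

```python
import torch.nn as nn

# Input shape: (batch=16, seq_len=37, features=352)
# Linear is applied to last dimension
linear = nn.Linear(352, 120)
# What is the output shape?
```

Input: (16, 37, 352) -> Output: (16, 37, 120)

Answer: (16, 37, 120)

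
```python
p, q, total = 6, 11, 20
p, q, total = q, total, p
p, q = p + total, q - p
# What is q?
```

Trace:
`p, q, total = 6, 11, 20` → p = 6; q = 11; total = 20
`p, q, total = q, total, p` → p = 11; q = 20; total = 6
`p, q = p + total, q - p` → p = 17; q = 9
So q = 9

Answer: 9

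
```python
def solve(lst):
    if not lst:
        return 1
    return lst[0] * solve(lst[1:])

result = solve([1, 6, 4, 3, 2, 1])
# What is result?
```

Product over [1, 6, 4, 3, 2, 1] = 1 * 6 * 4 * 3 * 2 * 1 = 144

Answer: 144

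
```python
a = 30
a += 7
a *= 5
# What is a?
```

Trace:
`a = 30` → a = 30
`a += 7` → a = 37
`a *= 5` → a = 185
So a = 185

Answer: 185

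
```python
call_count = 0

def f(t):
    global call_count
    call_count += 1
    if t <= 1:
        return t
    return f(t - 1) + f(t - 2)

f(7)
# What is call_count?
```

Calls(t) = 1 + Calls(t-1) + Calls(t-2); Calls(0)=Calls(1)=1. For t=7 this gives 41.

Answer: 41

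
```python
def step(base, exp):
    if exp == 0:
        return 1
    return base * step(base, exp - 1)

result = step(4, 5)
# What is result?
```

step(4, 5) = 4 * 4 * 4 * 4 * 4 = 1024

Answer: 1024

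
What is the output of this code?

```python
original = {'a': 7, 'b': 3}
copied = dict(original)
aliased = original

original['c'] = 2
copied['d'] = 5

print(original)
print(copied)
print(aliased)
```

Key concept: dict() creates copy, assignment creates alias.
Step by step:
`original = {'a': 7, 'b': 3}` → original = {'a': 7, 'b': 3}
`copied = dict(original)` → copied = {'a': 7, 'b': 3}
`aliased = original` → aliased = {'a': 7, 'b': 3} (same object as original)
`original['c'] = 2` → original = {'a': 7, 'b': 3, 'c': 2} (same object as aliased); aliased = {'a': 7, 'b': 3, 'c': 2} (same object as original)
`copied['d'] = 5` → copied = {'a': 7, 'b': 3, 'd': 5}
`print(original)` → prints {'a': 7, 'b': 3, 'c': 2}
`print(copied)` → prints {'a': 7, 'b': 3, 'd': 5}
`print(aliased)` → prints {'a': 7, 'b': 3, 'c': 2}

Answer:
{'a': 7, 'b': 3, 'c': 2}
{'a': 7, 'b': 3, 'd': 5}
{'a': 7, 'b': 3, 'c': 2}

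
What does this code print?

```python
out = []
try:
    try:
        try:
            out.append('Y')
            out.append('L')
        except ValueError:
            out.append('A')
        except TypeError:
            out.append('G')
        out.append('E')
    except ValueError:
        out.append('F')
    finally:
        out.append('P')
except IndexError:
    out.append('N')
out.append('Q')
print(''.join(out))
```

Execution trace: 'Y' (inner try body) → 'L' (inner try body, no exception) → 'E' (try body, no exception) → 'P' (finally) → 'Q' (after the try/except). Output: YLEPQ

Answer: YLEPQ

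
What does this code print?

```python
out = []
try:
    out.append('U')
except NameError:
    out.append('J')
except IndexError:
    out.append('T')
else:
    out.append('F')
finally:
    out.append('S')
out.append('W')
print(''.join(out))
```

Execution trace: 'U' (try body, no exception) → 'F' (else) → 'S' (finally) → 'W' (after the try/except). Output: UFSW

Answer: UFSW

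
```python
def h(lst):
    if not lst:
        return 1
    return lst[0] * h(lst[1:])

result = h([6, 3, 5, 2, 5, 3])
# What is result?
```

Product over [6, 3, 5, 2, 5, 3] = 6 * 3 * 5 * 2 * 5 * 3 = 2700

Answer: 2700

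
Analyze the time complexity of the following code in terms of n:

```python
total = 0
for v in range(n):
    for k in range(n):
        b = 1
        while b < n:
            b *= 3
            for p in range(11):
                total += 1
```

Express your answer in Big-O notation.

Each loop level contributes: n × n × log n × 1. Multiplying the contributions gives O(n^2 log n).

Answer: O(n^2 log n)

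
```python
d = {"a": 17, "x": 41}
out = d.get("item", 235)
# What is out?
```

Trace:
`d = {"a": 17, "x": 41}` → d = {'a': 17, 'x': 41}
`out = d.get("item", 235)` → out = 235
So out = 235

Answer: 235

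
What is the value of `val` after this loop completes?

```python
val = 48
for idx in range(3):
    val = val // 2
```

Halve 3 times: 48 // 2^3 = 6
`val` takes the values: 48 → 24 → 12 → 6

Answer: 6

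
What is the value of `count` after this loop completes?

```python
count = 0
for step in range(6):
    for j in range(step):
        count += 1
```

Triangle number: 0+1+2+...+5
`count` takes the values: 0 → 1 → 2 → 3 → 4 → 5 → 6 → 7 → 8 → 9 → 10 → 11 → 12 → 13 → 14 → 15

Answer: 15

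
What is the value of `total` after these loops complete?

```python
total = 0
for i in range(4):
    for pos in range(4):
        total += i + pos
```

Sum of all i+pos for i,pos in 4x4
`total` takes the values: 0 → 1 → 3 → 6 → 7 → 9 → 12 → 16 → 18 → 21 → 25 → 30 → 33 → 37 → 42 → 48

Answer: 48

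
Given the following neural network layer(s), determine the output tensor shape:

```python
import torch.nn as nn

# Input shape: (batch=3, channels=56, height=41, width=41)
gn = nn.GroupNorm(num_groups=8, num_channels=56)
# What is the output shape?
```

Input: (3, 56, 41, 41) -> Output: (3, 56, 41, 41)

Answer: (3, 56, 41, 41)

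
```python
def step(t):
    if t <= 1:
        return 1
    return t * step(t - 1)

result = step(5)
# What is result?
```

step(5) = 5 * 4 * 3 * 2 * 1 = 120

Answer: 120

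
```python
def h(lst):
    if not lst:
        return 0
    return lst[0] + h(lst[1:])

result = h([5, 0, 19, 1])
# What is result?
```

5 + 0 + 19 + 1 + 0 = 25

Answer: 25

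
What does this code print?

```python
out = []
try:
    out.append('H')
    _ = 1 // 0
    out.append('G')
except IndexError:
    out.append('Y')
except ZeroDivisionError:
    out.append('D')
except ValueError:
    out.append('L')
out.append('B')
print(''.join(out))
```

Execution trace: 'H' (try body) → 'D' (except ZeroDivisionError) → 'B' (after the try/except). Output: HDB

Answer: HDB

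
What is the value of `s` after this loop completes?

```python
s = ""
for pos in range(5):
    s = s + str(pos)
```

Concatenate digits 0 to 4
`s` takes the values: "" → "0" → "01" → "012" → "0123" → "01234"

Answer: "01234"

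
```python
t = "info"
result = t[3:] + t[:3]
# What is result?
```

Trace:
`t = "info"` → t = 'info'
`result = t[3:] + t[:3]` → result = 'oinf'
So result = 'oinf'

Answer: 'oinf'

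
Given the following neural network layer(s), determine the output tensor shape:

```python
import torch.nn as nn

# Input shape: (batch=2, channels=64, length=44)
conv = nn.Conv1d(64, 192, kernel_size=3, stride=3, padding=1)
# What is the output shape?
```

Input: (2, 64, 44) -> Output: (2, 192, 15)

Answer: (2, 192, 15)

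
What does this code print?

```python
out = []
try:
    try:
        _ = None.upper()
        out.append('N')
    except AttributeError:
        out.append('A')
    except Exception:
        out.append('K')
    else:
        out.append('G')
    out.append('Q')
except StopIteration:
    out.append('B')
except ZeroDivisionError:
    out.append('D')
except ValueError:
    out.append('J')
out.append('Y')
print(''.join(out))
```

Execution trace: 'A' (inner except AttributeError) → 'Q' (try body, no exception) → 'Y' (after the try/except). Output: AQY

Answer: AQY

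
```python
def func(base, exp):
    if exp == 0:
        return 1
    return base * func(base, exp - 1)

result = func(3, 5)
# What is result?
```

func(3, 5) = 3 * 3 * 3 * 3 * 3 = 243

Answer: 243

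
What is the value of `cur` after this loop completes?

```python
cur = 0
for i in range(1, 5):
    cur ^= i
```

XOR of 1 to 4
`cur` takes the values: 0 → 1 → 3 → 0 → 4

Answer: 4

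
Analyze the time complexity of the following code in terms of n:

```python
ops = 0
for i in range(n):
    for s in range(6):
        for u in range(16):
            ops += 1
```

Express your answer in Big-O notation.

Each loop level contributes: n × 1 × 1. Multiplying the contributions gives O(n).

Answer: O(n)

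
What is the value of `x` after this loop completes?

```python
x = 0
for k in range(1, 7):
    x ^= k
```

XOR of 1 to 6
`x` takes the values: 0 → 1 → 3 → 0 → 4 → 1 → 7

Answer: 7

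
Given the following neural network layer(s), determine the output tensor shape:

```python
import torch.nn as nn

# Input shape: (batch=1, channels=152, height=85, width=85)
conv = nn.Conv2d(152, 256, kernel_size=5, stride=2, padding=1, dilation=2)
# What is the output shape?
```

Input: (1, 152, 85, 85) -> Output: (1, 256, 40, 40)

Answer: (1, 256, 40, 40)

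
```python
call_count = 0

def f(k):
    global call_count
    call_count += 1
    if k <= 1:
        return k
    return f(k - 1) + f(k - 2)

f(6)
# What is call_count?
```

Calls(k) = 1 + Calls(k-1) + Calls(k-2); Calls(0)=Calls(1)=1. For k=6 this gives 25.

Answer: 25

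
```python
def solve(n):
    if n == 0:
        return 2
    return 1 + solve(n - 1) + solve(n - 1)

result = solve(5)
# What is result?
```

solve(n) = 1 + 2·solve(n-1), solve(0)=2. Closed form: (2+1)·2^5 - 1 = 95.

Answer: 95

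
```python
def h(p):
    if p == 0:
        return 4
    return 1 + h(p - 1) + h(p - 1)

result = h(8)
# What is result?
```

h(p) = 1 + 2·h(p-1), h(0)=4. Closed form: (4+1)·2^8 - 1 = 1279.

Answer: 1279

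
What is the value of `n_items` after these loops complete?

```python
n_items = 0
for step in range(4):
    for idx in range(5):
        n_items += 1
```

4 * 5 = 20
`n_items` takes the values: 0 → 1 → 2 → 3 → 4 → 5 → 6 → 7 → 8 → 9 → 10 → 11 → 12 → 13 → 14 → 15 → 16 → 17 → 18 → 19 → 20

Answer: 20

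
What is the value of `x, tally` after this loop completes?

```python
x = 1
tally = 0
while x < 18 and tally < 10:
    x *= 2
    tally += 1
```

Double until >= 18 or 10 iterations
`x, tally` takes the values: (1, 0) → (2, 0) → (2, 1) → (4, 1) → (4, 2) → (8, 2) → (8, 3) → (16, 3) → (16, 4) → (32, 4) → (32, 5)

Answer: 32, 5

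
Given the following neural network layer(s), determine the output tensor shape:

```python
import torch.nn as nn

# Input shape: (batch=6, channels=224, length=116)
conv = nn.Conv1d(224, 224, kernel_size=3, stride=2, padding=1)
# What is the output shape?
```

Input: (6, 224, 116) -> Output: (6, 224, 58)

Answer: (6, 224, 58)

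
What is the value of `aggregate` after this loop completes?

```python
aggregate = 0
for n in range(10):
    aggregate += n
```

Sum of 0 to 9 = 45
`aggregate` takes the values: 0 → 1 → 3 → 6 → 10 → 15 → 21 → 28 → 36 → 45

Answer: 45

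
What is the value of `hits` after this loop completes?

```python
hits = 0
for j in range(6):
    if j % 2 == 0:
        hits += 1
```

Count numbers divisible by 2 in range(6)
`hits` takes the values: 0 → 1 → 2 → 3

Answer: 3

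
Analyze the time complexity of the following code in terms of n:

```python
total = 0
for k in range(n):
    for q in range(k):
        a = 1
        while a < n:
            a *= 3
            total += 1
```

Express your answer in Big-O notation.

Each loop level contributes: n × n × log n. Multiplying the contributions gives O(n^2 log n).

Answer: O(n^2 log n)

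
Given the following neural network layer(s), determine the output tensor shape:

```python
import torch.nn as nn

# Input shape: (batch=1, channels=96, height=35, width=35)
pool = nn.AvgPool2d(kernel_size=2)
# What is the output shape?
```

Input: (1, 96, 35, 35) -> Output: (1, 96, 17, 17)

Answer: (1, 96, 17, 17)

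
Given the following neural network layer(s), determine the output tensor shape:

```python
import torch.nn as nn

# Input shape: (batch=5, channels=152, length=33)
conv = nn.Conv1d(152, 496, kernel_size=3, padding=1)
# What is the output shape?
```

Input: (5, 152, 33) -> Output: (5, 496, 33)

Answer: (5, 496, 33)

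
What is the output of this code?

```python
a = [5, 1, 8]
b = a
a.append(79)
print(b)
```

Key concept: basic list aliasing.
Step by step:
`a = [5, 1, 8]` → a = [5, 1, 8]
`b = a` → b = [5, 1, 8] (same object as a)
`a.append(79)` → a = [5, 1, 8, 79] (same object as b); b = [5, 1, 8, 79] (same object as a)
`print(b)` → prints [5, 1, 8, 79]

Answer: [5, 1, 8, 79]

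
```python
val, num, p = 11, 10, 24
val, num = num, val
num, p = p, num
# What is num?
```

Trace:
`val, num, p = 11, 10, 24` → val = 11; num = 10; p = 24
`val, num = num, val` → val = 10; num = 11
`num, p = p, num` → num = 24; p = 11
So num = 24

Answer: 24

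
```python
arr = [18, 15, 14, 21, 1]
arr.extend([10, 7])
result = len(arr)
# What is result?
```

Trace:
`arr = [18, 15, 14, 21, 1]` → arr = [18, 15, 14, 21, 1]
`arr.extend([10, 7])` → arr = [18, 15, 14, 21, 1, 10, 7]
`result = len(arr)` → result = 7
So result = 7

Answer: 7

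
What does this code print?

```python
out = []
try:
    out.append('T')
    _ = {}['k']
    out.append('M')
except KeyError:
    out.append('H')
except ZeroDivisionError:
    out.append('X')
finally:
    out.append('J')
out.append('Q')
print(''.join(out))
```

Execution trace: 'T' (try body) → 'H' (except KeyError) → 'J' (finally) → 'Q' (after the try/except). Output: THJQ

Answer: THJQ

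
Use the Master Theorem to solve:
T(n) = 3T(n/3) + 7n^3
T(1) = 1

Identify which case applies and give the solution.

a=3, b=3, f(n)=7n^3. log_3(3) = 1. Since c=3 > 1 and the regularity condition holds (3(n/3)^3 = (3/3^3)n^3 with 3/3^3 < 1), Case 3 applies: T(n) = Θ(f(n)) = O(n^3).

Answer: O(n^3) - Case 3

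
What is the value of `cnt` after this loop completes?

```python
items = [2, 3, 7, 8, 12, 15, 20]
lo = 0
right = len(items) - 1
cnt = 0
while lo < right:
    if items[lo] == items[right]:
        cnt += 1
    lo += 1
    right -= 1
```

Count matching pairs from ends
`cnt` takes the values: 0

Answer: 0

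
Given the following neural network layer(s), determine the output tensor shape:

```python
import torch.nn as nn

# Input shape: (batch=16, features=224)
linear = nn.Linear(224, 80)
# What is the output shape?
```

Input: (16, 224) -> Output: (16, 80)

Answer: (16, 80)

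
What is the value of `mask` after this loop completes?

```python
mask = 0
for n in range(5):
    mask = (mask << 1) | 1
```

Build 5 consecutive 1-bits: 0b11111
`mask` takes the values: 0 → 1 → 3 → 7 → 15 → 31

Answer: 31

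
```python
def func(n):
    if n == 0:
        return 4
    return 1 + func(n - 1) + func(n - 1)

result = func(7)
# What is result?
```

func(n) = 1 + 2·func(n-1), func(0)=4. Closed form: (4+1)·2^7 - 1 = 639.

Answer: 639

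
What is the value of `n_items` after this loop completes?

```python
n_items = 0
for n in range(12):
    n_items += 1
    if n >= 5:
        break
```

Loop breaks when n reaches 5, n_items is 6
`n_items` takes the values: 0 → 1 → 2 → 3 → 4 → 5 → 6

Answer: 6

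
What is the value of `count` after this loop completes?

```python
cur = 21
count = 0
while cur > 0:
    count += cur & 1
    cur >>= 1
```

Count set bits in 21 (binary: 0b10101)
`count` takes the values: 0 → 1 → 2 → 3

Answer: 3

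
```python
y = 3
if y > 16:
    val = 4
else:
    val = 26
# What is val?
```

Trace:
`y = 3` → y = 3
`if y > 16: ...` → y > 16 is False, take else branch → val = 26
So val = 26

Answer: 26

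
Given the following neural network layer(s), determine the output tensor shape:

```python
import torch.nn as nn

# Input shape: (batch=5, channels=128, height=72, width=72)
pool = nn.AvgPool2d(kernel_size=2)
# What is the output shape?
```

Input: (5, 128, 72, 72) -> Output: (5, 128, 36, 36)

Answer: (5, 128, 36, 36)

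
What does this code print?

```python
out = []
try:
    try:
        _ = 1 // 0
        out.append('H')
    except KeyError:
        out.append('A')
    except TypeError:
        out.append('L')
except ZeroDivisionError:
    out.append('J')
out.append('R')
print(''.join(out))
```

Execution trace: 'J' (outer except ZeroDivisionError) → 'R' (after the try/except). Output: JR

Answer: JR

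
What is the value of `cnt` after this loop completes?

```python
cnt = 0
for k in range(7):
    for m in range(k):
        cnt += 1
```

Triangle number: 0+1+2+...+6
`cnt` takes the values: 0 → 1 → 2 → 3 → 4 → 5 → 6 → 7 → 8 → 9 → 10 → 11 → 12 → 13 → 14 → 15 → 16 → 17 → 18 → 19 → 20 → 21

Answer: 21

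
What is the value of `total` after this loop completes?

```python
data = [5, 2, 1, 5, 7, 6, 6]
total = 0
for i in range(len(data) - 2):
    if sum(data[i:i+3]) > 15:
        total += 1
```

Count windows with sum > 15
`total` takes the values: 0 → 1 → 2

Answer: 2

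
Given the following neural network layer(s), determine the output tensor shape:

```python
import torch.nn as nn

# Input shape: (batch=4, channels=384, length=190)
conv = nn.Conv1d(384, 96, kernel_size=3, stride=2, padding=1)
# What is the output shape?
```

Input: (4, 384, 190) -> Output: (4, 96, 95)

Answer: (4, 96, 95)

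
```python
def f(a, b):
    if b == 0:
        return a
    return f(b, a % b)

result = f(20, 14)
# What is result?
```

f(20, 14) -> f(14, 6) -> f(6, 2) -> f(2, 0) -> 2

Answer: 2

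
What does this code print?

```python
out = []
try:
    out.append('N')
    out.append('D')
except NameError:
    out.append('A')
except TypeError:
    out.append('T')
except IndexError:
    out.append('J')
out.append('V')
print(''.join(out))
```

Execution trace: 'N' (try body) → 'D' (try body, no exception) → 'V' (after the try/except). Output: NDV

Answer: NDV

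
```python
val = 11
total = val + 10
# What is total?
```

Trace:
`val = 11` → val = 11
`total = val + 10` → total = 21
So total = 21

Answer: 21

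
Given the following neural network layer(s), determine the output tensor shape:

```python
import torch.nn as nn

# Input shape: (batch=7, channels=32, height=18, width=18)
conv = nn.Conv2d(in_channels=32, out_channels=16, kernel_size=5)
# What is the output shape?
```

Input: (7, 32, 18, 18) -> Output: (7, 16, 14, 14)

Answer: (7, 16, 14, 14)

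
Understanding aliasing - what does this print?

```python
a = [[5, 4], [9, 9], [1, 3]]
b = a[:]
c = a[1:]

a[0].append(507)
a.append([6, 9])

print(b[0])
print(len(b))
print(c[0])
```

Key concept: slice with nested mutation.
Step by step:
`a = [[5, 4], [9, 9], [1, 3]]` → a = [[5, 4], [9, 9], [1, 3]]
`b = a[:]` → b = [[5, 4], [9, 9], [1, 3]]
`c = a[1:]` → c = [[9, 9], [1, 3]]
`a[0].append(507)` → a = [[5, 4, 507], [9, 9], [1, 3]]; b = [[5, 4, 507], [9, 9], [1, 3]]
`a.append([6, 9])` → a = [[5, 4, 507], [9, 9], [1, 3], [6, 9]]
`print(b[0])` → prints [5, 4, 507]
`print(len(b))` → prints 3
`print(c[0])` → prints [9, 9]

Answer:
[5, 4, 507]
3
[9, 9]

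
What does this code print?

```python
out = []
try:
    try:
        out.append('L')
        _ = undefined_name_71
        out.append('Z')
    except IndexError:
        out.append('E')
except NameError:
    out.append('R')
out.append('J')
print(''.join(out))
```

Execution trace: 'L' (inner try body) → 'R' (outer except NameError) → 'J' (after the try/except). Output: LRJ

Answer: LRJ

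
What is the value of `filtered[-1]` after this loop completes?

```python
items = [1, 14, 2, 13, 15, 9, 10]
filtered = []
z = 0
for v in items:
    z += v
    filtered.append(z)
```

Cumulative sum ends at 64
`filtered` takes the values: [] → [1] → [1, 15] → [1, 15, 17] → [1, 15, 17, 30] → [1, 15, 17, 30, 45] → [1, 15, 17, 30, 45, 54] → [1, 15, 17, 30, 45, 54, 64]
So `filtered[-1]` = 64

Answer: 64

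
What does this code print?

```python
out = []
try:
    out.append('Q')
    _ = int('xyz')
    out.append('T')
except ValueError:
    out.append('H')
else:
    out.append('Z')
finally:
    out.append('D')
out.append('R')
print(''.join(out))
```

Execution trace: 'Q' (try body) → 'H' (except ValueError) → 'D' (finally) → 'R' (after the try/except). Output: QHDR

Answer: QHDR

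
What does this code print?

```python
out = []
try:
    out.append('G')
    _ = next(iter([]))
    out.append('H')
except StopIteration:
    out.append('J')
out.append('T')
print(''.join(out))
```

Execution trace: 'G' (try body) → 'J' (except StopIteration) → 'T' (after the try/except). Output: GJT

Answer: GJT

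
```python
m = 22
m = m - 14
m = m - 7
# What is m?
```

Trace:
`m = 22` → m = 22
`m = m - 14` → m = 8
`m = m - 7` → m = 1
So m = 1

Answer: 1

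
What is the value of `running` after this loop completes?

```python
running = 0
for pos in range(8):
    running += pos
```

Sum of 0 to 7 = 28
`running` takes the values: 0 → 1 → 3 → 6 → 10 → 15 → 21 → 28

Answer: 28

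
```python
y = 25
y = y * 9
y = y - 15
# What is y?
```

Trace:
`y = 25` → y = 25
`y = y * 9` → y = 225
`y = y - 15` → y = 210
So y = 210

Answer: 210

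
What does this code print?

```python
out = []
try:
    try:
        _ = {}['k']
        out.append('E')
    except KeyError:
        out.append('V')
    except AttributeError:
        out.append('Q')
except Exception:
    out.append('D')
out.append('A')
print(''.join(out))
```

Execution trace: 'V' (inner except KeyError) → 'A' (after the try/except). Output: VA

Answer: VA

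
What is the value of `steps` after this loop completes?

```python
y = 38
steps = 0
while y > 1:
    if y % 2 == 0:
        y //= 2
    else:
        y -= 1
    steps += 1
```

Steps to reduce 38 to 1
`steps` takes the values: 0 → 1 → 2 → 3 → 4 → 5 → 6 → 7

Answer: 7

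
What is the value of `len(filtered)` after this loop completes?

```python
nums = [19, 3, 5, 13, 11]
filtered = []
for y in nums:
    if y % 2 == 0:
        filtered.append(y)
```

Count even numbers in [19, 3, 5, 13, 11]
`filtered` takes the values: []
So `len(filtered)` = 0

Answer: 0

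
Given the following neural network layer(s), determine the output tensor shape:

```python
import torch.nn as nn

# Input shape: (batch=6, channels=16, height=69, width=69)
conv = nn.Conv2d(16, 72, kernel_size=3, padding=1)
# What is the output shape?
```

Input: (6, 16, 69, 69) -> Output: (6, 72, 69, 69)

Answer: (6, 72, 69, 69)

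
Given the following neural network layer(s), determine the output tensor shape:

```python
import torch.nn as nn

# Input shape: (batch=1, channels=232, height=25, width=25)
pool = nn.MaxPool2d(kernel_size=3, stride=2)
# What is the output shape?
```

Input: (1, 232, 25, 25) -> Output: (1, 232, 12, 12)

Answer: (1, 232, 12, 12)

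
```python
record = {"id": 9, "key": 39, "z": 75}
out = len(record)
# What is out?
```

Trace:
`record = {"id": 9, "key": 39, "z": 75}` → record = {'id': 9, 'key': 39, 'z': 75}
`out = len(record)` → out = 3
So out = 3

Answer: 3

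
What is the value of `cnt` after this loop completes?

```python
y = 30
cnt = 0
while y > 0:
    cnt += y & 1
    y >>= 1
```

Count set bits in 30 (binary: 0b11110)
`cnt` takes the values: 0 → 1 → 2 → 3 → 4

Answer: 4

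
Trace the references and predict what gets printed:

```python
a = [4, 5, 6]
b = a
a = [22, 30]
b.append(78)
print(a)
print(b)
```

Key concept: rebinding vs mutation: a is rebound to a new list, b still points at the original.
Step by step:
`a = [4, 5, 6]` → a = [4, 5, 6]
`b = a` → b = [4, 5, 6] (same object as a)
`a = [22, 30]` → a = [22, 30]
`b.append(78)` → b = [4, 5, 6, 78]
`print(a)` → prints [22, 30]
`print(b)` → prints [4, 5, 6, 78]

Answer:
[22, 30]
[4, 5, 6, 78]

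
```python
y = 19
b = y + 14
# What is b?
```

Trace:
`y = 19` → y = 19
`b = y + 14` → b = 33
So b = 33

Answer: 33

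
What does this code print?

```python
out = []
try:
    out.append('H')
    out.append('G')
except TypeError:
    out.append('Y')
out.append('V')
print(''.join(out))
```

Execution trace: 'H' (try body) → 'G' (try body, no exception) → 'V' (after the try/except). Output: HGV

Answer: HGV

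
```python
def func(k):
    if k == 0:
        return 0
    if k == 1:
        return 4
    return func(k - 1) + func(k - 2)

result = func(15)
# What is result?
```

Build up from base cases: func(0)=0, func(1)=4, func(2)=4, func(3)=8, func(4)=12, func(5)=20, func(6)=32, ..., func(15)=2440

Answer: 2440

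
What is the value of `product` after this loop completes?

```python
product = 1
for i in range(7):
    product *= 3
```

3^7 = 2187
`product` takes the values: 1 → 3 → 9 → 27 → 81 → 243 → 729 → 2187

Answer: 2187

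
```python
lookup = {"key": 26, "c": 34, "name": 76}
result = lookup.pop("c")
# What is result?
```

Trace:
`lookup = {"key": 26, "c": 34, "name": 76}` → lookup = {'key': 26, 'c': 34, 'name': 76}
`result = lookup.pop("c")` → lookup = {'key': 26, 'name': 76}; result = 34
So result = 34

Answer: 34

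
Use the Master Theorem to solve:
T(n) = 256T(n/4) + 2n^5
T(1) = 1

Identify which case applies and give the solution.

a=256, b=4, f(n)=2n^5. log_4(256) = 4. Since c=5 > 4 and the regularity condition holds (256(n/4)^5 = (256/4^5)n^5 with 256/4^5 < 1), Case 3 applies: T(n) = Θ(f(n)) = O(n^5).

Answer: O(n^5) - Case 3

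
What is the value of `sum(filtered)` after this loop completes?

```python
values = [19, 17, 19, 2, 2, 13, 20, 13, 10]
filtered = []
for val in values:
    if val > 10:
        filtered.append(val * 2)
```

Sum of doubled values > 10
`filtered` takes the values: [] → [38] → [38, 34] → [38, 34, 38] → [38, 34, 38, 26] → [38, 34, 38, 26, 40] → [38, 34, 38, 26, 40, 26]
So `sum(filtered)` = 202

Answer: 202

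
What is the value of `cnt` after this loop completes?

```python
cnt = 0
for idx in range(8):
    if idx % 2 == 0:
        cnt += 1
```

Count numbers divisible by 2 in range(8)
`cnt` takes the values: 0 → 1 → 2 → 3 → 4

Answer: 4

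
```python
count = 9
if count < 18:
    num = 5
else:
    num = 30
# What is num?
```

Trace:
`count = 9` → count = 9
`if count < 18: ...` → count < 18 is True → num = 5
So num = 5

Answer: 5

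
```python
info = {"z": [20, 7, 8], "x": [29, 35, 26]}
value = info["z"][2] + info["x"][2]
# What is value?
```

Trace:
`info = {"z": [20, 7, 8], "x": [29, 35, 26]}` → info = {'z': [20, 7, 8], 'x': [29, 35, 26]}
`value = info["z"][2] + info["x"][2]` → value = 34
So value = 34

Answer: 34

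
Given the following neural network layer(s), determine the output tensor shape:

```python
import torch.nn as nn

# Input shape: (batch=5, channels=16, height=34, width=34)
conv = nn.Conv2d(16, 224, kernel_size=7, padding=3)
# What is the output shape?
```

Input: (5, 16, 34, 34) -> Output: (5, 224, 34, 34)

Answer: (5, 224, 34, 34)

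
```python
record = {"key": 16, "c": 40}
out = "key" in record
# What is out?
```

Trace:
`record = {"key": 16, "c": 40}` → record = {'key': 16, 'c': 40}
`out = "key" in record` → out = True
So out = True

Answer: True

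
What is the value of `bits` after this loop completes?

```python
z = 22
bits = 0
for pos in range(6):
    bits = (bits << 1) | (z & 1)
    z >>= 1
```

Reverse lowest 6 bits of 22
`bits` takes the values: 0 → 1 → 3 → 6 → 13 → 26

Answer: 26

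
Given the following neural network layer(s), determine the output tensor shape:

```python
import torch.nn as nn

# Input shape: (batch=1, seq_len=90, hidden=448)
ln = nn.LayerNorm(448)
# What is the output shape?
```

Input: (1, 90, 448) -> Output: (1, 90, 448)

Answer: (1, 90, 448)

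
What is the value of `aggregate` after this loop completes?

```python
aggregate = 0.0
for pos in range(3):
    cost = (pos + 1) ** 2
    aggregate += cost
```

Sum of squared losses 1² + 2² + ... + 3²
`aggregate` takes the values: 0.0 → 1.0 → 5.0 → 14.0

Answer: 14.0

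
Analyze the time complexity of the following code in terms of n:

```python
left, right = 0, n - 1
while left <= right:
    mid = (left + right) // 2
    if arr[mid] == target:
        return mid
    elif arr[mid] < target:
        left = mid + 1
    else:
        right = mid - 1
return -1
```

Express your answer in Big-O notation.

This is Binary search in a sorted array. Time complexity: O(log n).

Answer: O(log n)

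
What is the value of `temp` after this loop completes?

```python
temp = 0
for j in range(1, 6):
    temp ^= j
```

XOR of 1 to 5
`temp` takes the values: 0 → 1 → 3 → 0 → 4 → 1

Answer: 1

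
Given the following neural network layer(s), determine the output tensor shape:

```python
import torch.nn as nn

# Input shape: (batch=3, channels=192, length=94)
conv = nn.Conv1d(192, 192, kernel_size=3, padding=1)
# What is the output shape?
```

Input: (3, 192, 94) -> Output: (3, 192, 94)

Answer: (3, 192, 94)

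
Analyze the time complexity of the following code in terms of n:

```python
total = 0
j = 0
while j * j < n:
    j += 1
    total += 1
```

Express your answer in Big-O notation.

Each loop level contributes: √n. Multiplying the contributions gives O(√n).

Answer: O(√n)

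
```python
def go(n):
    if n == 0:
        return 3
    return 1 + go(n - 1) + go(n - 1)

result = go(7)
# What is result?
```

go(n) = 1 + 2·go(n-1), go(0)=3. Closed form: (3+1)·2^7 - 1 = 511.

Answer: 511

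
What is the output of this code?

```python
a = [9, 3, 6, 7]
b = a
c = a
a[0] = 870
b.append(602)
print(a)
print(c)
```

Key concept: multiple aliases.
Step by step:
`a = [9, 3, 6, 7]` → a = [9, 3, 6, 7]
`b = a` → b = [9, 3, 6, 7] (same object as a)
`c = a` → c = [9, 3, 6, 7] (same object as a, b)
`a[0] = 870` → a = [870, 3, 6, 7] (same object as b, c); b = [870, 3, 6, 7] (same object as a, c); c = [870, 3, 6, 7] (same object as a, b)
`b.append(602)` → a = [870, 3, 6, 7, 602] (same object as b, c); b = [870, 3, 6, 7, 602] (same object as a, c); c = [870, 3, 6, 7, 602] (same object as a, b)
`print(a)` → prints [870, 3, 6, 7, 602]
`print(c)` → prints [870, 3, 6, 7, 602]

Answer:
[870, 3, 6, 7, 602]
[870, 3, 6, 7, 602]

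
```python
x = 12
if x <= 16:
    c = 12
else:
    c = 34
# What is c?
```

Trace:
`x = 12` → x = 12
`if x <= 16: ...` → x <= 16 is True → c = 12
So c = 12

Answer: 12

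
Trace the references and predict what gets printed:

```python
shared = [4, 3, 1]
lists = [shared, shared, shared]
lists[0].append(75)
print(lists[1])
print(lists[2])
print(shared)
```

Key concept: list of same reference.
Step by step:
`shared = [4, 3, 1]` → shared = [4, 3, 1]
`lists = [shared, shared, shared]` → lists = [[4, 3, 1], [4, 3, 1], [4, 3, 1]]
`lists[0].append(75)` → shared = [4, 3, 1, 75]; lists = [[4, 3, 1, 75], [4, 3, 1, 75], [4, 3, 1, 75]]
`print(lists[1])` → prints [4, 3, 1, 75]
`print(lists[2])` → prints [4, 3, 1, 75]
`print(shared)` → prints [4, 3, 1, 75]

Answer:
[4, 3, 1, 75]
[4, 3, 1, 75]
[4, 3, 1, 75]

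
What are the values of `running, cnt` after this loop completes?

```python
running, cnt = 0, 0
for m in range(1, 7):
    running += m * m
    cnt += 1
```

Sum of squares and count
`running, cnt` takes the values: (0, 0) → (1, 0) → (1, 1) → (5, 1) → (5, 2) → (14, 2) → (14, 3) → (30, 3) → (30, 4) → (55, 4) → (55, 5) → (91, 5) → (91, 6)

Answer: 91, 6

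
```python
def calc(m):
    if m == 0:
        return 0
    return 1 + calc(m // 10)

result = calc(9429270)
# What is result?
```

Count of digits of 9429270: 7

Answer: 7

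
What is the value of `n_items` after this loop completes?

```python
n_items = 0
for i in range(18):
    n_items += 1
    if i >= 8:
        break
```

Loop breaks when i reaches 8, n_items is 9
`n_items` takes the values: 0 → 1 → 2 → 3 → 4 → 5 → 6 → 7 → 8 → 9

Answer: 9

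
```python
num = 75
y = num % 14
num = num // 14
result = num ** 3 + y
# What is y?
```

Trace:
`num = 75` → num = 75
`y = num % 14` → y = 5
`num = num // 14` → num = 5
`result = num ** 3 + y` → result = 130
So y = 5

Answer: 5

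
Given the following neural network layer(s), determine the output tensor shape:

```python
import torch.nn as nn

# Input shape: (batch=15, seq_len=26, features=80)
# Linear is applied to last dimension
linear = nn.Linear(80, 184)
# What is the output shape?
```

Input: (15, 26, 80) -> Output: (15, 26, 184)

Answer: (15, 26, 184)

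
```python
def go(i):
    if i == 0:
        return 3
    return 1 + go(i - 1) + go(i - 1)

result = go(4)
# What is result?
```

go(i) = 1 + 2·go(i-1), go(0)=3. Closed form: (3+1)·2^4 - 1 = 63.

Answer: 63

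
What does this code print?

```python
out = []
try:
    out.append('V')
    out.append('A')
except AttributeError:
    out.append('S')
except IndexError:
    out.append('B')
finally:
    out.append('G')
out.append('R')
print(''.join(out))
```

Execution trace: 'V' (try body) → 'A' (try body, no exception) → 'G' (finally) → 'R' (after the try/except). Output: VAGR

Answer: VAGR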